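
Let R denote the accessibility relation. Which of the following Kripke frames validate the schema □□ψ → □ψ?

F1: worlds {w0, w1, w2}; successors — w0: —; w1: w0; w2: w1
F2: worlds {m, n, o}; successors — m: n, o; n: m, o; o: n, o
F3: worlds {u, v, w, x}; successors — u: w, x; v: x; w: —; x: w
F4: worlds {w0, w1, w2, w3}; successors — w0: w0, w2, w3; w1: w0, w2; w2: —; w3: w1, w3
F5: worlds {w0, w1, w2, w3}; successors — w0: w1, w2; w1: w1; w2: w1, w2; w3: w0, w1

F4

The schema corresponds to density: ∀x ∀y (Rxy → ∃z (Rxz ∧ Rzy)).
F1: fails — Rw1w0 but no z with Rw1z and Rzw0.
F2: fails — Rnm but no z with Rnz and Rzm.
F3: fails — Rxw but no z with Rxz and Rzw.
F4: holds.
F5: fails — Rw3w0 but no z with Rw3z and Rzw0.
Valid on: F4.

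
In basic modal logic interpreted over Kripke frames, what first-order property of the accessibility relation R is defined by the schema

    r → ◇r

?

Reflexivity

This is frame-equivalent to □r → r (substitute ¬r for r and contrapose).
Suppose □r→r is valid. At any x set V(r)={w : Rxw}. Then □r holds at x, so r holds at x, i.e. Rxx.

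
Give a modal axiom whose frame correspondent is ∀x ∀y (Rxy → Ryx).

The condition is symmetry. The B schema s → □◇s defines it.

s → □◇s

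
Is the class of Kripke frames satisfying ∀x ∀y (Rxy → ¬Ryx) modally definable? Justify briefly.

No

If a class were modally definable it would be closed under surjective bounded morphisms (Goldblatt–Thomason).
The 5-cycle (worlds a,b,c,d,e with a→b→c→d→e→a) is asymmetric. Mapping every world to a single reflexive point • is a surjective bounded morphism, and the reflexive point is not asymmetric (R•• but asymmetry requires ¬R••).
So the class is not modally definable.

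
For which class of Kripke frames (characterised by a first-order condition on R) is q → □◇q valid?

symmetry

Suppose q→□◇q is valid. Take Rxy and set V(q)={x}. Then q at x, so □◇q at x, so ◇q at y, so some z with Ryz has q; z=x, i.e. Ryx.
Conversely, on a frame with symmetry the schema holds at every world under every valuation.
So the correspondent is symmetry.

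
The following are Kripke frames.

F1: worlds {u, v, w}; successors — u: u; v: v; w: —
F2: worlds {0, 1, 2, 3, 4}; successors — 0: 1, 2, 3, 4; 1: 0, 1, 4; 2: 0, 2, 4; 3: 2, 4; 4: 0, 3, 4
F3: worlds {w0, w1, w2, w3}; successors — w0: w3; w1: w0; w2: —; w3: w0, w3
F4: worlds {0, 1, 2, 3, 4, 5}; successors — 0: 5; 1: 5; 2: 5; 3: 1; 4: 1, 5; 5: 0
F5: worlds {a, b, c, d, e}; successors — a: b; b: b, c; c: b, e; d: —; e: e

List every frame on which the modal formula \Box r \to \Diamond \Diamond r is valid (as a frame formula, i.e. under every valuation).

F2

The schema corresponds to a generalized confluence (Geach) condition: \forall x \exists w (xRw \wedge x R^2 w).
F1: fails — at w but no t with wRt and wR²t.
F2: holds.
F3: fails — at w1 but no w with w1Rw and w1R²w.
F4: fails — at 0 but no w with 0Rw and 0R²w.
F5: fails — at d but no w with dRw and dR²w.
Valid on: F2.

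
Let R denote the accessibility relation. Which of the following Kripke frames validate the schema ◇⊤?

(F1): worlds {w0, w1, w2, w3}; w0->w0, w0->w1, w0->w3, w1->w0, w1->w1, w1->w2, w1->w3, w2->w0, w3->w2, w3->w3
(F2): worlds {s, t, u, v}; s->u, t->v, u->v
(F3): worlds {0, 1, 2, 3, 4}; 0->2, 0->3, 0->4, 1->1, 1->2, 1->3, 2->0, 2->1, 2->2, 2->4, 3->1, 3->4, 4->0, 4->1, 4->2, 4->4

Frame correspondent (Sahlqvist): ∀x ∃y Rxy — i.e. seriality.
(F1): condition met.
(F2): fails — world v has no successor.
(F3): condition met.
Valid on: (F1), (F3).

(F1), (F3)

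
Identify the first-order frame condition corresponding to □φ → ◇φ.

Seriality

This is the D axiom.
It corresponds to seriality: ∀x ∃y Rxy.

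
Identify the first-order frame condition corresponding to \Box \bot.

emptiness of R

□⊥ is valid iff no world has any successor (otherwise □⊥ fails at any world with one).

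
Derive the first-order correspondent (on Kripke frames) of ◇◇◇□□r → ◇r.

This is a Sahlqvist (Geach-type) schema ◇^3□^2r → □^0◇^1r.
Minimal-valuation argument: fix x; take any y with xR^3y and any z with xR^0z. Set V(r) to the set of worlds R-reachable from y in exactly 2 steps. Then □^2r holds at y, so the antecedent holds at x; validity forces ◇^1r at z, giving a w with zR^1w and yR^2w.
First-order correspondent: ∀x ∀y (xR³y → ∃w (yR²w ∧ xRw)).

∀x ∀y (xR³y → ∃w (yR²w ∧ xRw))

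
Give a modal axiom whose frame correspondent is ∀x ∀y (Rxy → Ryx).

A defining formula is r → □◇r (the B axiom).
Suppose r→□◇r is valid. Take Rxy and set V(r)={x}. Then r at x, so □◇r at x, so ◇r at y, so some z with Ryz has r; z=x, i.e. Ryx.

r → □◇r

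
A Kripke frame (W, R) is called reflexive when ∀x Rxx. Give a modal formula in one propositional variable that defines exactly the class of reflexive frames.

□ψ → ψ

This is reflexivity; the standard corresponding axiom is T: □ψ → ψ.
Suppose □ψ→ψ is valid. At any x set V(ψ)={w : Rxw}. Then □ψ holds at x, so ψ holds at x, i.e. Rxx.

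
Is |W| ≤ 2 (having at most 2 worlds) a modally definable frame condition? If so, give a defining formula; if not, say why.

Any modally definable frame class is closed under disjoint unions.
Any modal formula valid on each of 3 disjoint one-world frames is valid on their disjoint union (validity is preserved under disjoint unions). Each one-world frame has |W|=1≤2, but the union has |W|=3.
So the class is not modally definable.

Not modally definable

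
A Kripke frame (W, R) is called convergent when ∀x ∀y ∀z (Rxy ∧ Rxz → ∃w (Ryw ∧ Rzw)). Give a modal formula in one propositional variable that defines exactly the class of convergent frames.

◇□s → □◇s

This is convergence; the standard corresponding axiom is .2: ◇□s → □◇s.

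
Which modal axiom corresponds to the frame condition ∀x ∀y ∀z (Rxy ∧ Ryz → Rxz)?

The condition is transitivity. The 4 schema □ψ → □□ψ defines it.
Suppose □ψ→□□ψ is valid. Take Rxy, Ryz and set V(ψ)={w : Rxw}. Then □ψ at x, so □□ψ at x, so □ψ at y, so ψ at z, i.e. Rxz.

□ψ → □□ψ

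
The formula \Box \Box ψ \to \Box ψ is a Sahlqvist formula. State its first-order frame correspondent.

density

This is the C4 axiom.
It corresponds to density: \forall x \forall y (Rxy \to \exists z (Rxz \wedge Rzy)).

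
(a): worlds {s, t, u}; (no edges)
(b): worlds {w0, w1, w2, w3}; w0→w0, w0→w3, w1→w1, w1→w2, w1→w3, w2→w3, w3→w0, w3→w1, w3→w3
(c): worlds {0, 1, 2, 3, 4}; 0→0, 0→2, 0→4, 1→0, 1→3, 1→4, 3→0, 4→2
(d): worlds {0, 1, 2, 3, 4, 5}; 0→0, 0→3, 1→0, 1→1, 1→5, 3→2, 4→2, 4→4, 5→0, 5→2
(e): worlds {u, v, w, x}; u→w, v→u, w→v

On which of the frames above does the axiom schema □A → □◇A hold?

(a), (b)

Frame correspondent (Sahlqvist): ∀x ∀z (xRz → ∃w (xRw ∧ zRw)) — i.e. a generalized confluence (Geach) condition.
(a): holds.
(b): holds.
(c): fails — 0R2 but no w with 0Rw and 2Rw.
(d): fails — 0R3 but no w with 0Rw and 3Rw.
(e): fails — uRw but no t with uRt and wRt.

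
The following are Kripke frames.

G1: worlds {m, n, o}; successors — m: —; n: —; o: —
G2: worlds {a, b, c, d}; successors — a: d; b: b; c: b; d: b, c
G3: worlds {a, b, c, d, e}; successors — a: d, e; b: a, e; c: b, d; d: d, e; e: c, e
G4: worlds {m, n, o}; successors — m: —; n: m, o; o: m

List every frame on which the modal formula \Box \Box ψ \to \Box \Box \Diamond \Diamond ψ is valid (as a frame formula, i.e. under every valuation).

G1, G2, G3

This is the axiom for a generalized confluence (Geach) condition; its first-order frame correspondent is \forall x \forall z (x R^2 z \to \exists w (x R^2 w \wedge z R^2 w)).
G1: ✓.
G2: ✓.
G3: ✓.
G4: fails — nR²m but no w with nR²w and mR²w.
Valid on: G1, G2, G3.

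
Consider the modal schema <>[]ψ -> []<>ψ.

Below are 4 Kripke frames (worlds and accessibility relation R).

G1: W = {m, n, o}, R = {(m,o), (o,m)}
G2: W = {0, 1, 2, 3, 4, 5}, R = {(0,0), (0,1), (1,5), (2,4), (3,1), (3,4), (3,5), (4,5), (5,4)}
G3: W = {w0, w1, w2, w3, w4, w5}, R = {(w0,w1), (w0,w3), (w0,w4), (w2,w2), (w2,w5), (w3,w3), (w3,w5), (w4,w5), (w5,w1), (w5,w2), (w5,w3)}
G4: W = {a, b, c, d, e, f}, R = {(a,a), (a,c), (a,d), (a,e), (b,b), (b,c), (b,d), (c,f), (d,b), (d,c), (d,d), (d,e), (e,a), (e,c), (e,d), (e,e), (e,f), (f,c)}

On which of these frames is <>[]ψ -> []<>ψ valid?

G1

The schema corresponds to convergence: forall x forall y forall z (Rxy & Rxz -> exists w (Ryw & Rzw)).
G1: ✓.
G2: fails — R00 and R01 but 0 and 1 have no common successor.
G3: fails — Rw0w4 and Rw0w1 but w4 and w1 have no common successor.
G4: fails — Raa and Rac but a and c have no common successor.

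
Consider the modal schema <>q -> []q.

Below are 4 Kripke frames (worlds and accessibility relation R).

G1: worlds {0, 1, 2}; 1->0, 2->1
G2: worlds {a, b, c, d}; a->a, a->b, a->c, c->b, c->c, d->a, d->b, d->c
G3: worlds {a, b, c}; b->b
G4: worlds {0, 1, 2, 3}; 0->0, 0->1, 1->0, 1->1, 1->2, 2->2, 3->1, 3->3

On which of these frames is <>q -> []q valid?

This is the axiom for partial functionality; its first-order frame correspondent is forall x forall y forall z (Rxy & Rxz -> y = z).
G1: holds.
G2: fails — a sees both a and b.
G3: holds.
G4: fails — 0 sees both 0 and 1.

G1, G3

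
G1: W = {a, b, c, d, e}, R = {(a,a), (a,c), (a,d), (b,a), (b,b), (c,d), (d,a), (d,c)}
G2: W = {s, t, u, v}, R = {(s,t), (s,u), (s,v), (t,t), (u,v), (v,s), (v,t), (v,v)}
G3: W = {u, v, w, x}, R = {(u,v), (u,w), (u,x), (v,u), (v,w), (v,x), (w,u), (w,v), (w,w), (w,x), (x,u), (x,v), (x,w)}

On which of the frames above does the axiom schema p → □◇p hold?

G3

Frame correspondent (Sahlqvist): ∀x ∀y (Rxy → Ryx) — i.e. symmetry.
G1: fails — Rba but not Rab.
G2: fails — Ruv but not Rvu.
G3: holds.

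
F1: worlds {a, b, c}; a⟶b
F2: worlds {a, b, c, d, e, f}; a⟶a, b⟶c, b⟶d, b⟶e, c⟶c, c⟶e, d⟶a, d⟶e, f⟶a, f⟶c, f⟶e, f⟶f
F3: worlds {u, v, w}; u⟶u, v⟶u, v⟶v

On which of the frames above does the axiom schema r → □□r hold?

F1

Frame correspondent (Sahlqvist): ∀x ∀z (xR²z → ∃w (x = w ∧ z = w)) — i.e. a generalized confluence (Geach) condition.
F1: holds.
F2: fails — bR²a but b ≠ a.
F3: fails — vR²u but v ≠ u.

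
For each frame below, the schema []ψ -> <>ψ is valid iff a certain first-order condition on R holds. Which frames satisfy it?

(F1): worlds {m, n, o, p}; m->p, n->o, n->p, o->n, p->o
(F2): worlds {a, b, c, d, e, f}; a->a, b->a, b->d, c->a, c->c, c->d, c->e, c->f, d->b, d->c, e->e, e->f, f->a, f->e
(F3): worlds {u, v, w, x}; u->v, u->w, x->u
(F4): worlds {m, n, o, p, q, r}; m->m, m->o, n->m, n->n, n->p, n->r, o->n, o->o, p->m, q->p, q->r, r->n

(F1), (F2), (F4)

The schema corresponds to seriality: forall x exists y Rxy.
(F1): satisfies the condition.
(F2): satisfies the condition.
(F3): fails — world v has no successor.
(F4): satisfies the condition.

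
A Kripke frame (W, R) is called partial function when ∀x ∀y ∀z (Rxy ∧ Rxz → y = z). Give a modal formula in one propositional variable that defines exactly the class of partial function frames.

◇q → □q

This is partial functionality; the standard corresponding axiom is CD: ◇q → □q.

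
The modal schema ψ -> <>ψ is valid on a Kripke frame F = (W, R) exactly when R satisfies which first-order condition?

Replacing ψ by ¬ψ and contraposing gives the equivalent schema □ψ → ψ.
Suppose □ψ→ψ is valid. At any x set V(ψ)={w : Rxw}. Then □ψ holds at x, so ψ holds at x, i.e. Rxx.
Conversely, on a frame with reflexivity the schema holds at every world under every valuation.
So the correspondent is reflexivity.

reflexivity: forall x Rxx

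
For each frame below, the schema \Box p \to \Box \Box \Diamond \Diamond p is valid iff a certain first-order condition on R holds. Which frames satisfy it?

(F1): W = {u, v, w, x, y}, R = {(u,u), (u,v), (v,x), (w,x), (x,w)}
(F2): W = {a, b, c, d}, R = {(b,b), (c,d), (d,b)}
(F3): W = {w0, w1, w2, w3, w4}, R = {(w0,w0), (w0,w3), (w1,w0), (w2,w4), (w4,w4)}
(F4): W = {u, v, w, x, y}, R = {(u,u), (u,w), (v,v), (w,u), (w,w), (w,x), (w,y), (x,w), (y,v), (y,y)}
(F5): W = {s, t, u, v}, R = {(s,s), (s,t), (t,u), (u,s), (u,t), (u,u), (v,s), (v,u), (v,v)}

(F5)

Frame correspondent (Sahlqvist): \forall x \forall z (x R^2 z \to \exists w (xRw \wedge z R^2 w)) — i.e. a generalized confluence (Geach) condition.
(F1): fails — uR²v but no t with uRt and vR²t.
(F2): fails — cR²b but no w with cRw and bR²w.
(F3): fails — w0R²w3 but no w with w0Rw and w3R²w.
(F4): fails — uR²y but no t with uRt and yR²t.
(F5): ✓.
Valid on: (F5).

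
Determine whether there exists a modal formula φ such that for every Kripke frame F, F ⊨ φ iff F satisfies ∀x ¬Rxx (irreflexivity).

If a class were modally definable it would be closed under surjective bounded morphisms (Goldblatt–Thomason).
The 3-cycle (worlds w0,w1,w2 with w0→w1→w2→w0) is irreflexive, and the map sending every world to a single reflexive point • is a surjective bounded morphism (forth: every edge maps to (•,•); back: every world has a successor). So any modal formula valid on the 3-cycle is also valid on the reflexive point, which is not irreflexive.
So no modal formula (or set of formulas) defines exactly the irreflexive frames.

Not definable by any modal formula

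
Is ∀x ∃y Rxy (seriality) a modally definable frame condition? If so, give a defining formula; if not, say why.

The condition is seriality. A defining modal formula is □r → ◇r.

Definable; □r → ◇r defines it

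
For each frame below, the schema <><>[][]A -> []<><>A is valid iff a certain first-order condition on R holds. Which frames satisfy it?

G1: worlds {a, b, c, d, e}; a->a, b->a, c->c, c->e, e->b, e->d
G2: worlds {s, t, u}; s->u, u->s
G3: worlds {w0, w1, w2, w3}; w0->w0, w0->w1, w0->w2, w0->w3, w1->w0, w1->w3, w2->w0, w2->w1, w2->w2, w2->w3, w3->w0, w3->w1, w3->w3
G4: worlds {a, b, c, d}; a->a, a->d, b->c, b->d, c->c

Frame correspondent (Sahlqvist): forall x forall y forall z ((x R^2 y & xRz) -> exists w (y R^2 w & z R^2 w)) — i.e. a generalized confluence (Geach) condition.
G1: fails — cR²b, cRc but no w with bR²w and cR²w.
G2: fails — sR²s, sRu but no w with sR²w and uR²w.
G3: condition met.
G4: fails — aR²a, aRd but no w with aR²w and dR²w.
Valid on: G3.

G3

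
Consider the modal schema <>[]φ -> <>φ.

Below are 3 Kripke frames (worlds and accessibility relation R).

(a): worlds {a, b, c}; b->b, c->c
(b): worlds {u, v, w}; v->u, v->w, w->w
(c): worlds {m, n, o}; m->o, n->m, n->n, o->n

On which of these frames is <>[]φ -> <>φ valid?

This is the axiom for a generalized confluence (Geach) condition; its first-order frame correspondent is forall x forall y (xRy -> exists w (yRw & xRw)).
(a): ✓.
(b): fails — vRu but no t with uRt and vRt.
(c): fails — mRo but no w with oRw and mRw.
Valid on: (a).

(a)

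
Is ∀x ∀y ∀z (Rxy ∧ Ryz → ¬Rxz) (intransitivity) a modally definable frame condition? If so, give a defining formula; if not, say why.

No — not modally definable

Any modally definable frame class is closed under surjective bounded morphisms.
The 7-cycle (worlds w0,w1,w2,w3,w4,w5,w6 with w0→w1→w2→w3→w4→w5→w6→w0) is intransitive. Mapping every world to a single reflexive point • is a surjective bounded morphism; the reflexive point is not intransitive (R••∧R•• but R••).
So no modal formula (or set of formulas) defines exactly the intransitive frames.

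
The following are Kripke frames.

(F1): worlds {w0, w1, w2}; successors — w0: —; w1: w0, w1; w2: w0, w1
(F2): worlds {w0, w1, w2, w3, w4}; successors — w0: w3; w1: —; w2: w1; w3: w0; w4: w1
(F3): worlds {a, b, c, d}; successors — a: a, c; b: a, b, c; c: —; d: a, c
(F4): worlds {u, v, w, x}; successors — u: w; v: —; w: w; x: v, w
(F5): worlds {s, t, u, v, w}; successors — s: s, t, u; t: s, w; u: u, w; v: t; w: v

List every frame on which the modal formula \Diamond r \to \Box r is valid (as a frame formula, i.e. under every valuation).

The schema corresponds to partial functionality: \forall x \forall y \forall z (Rxy \wedge Rxz \to y = z).
(F1): fails — w1 sees both w0 and w1.
(F2): satisfies the condition.
(F3): fails — a sees both a and c.
(F4): fails — x sees both v and w.
(F5): fails — s sees both s and t.
Valid on: (F2).

(F2)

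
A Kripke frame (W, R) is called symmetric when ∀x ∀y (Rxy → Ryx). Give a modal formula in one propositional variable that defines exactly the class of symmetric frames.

q → □◇q

A defining formula is q → □◇q (the B axiom).
Suppose q→□◇q is valid. Take Rxy and set V(q)={x}. Then q at x, so □◇q at x, so ◇q at y, so some z with Ryz has q; z=x, i.e. Ryx.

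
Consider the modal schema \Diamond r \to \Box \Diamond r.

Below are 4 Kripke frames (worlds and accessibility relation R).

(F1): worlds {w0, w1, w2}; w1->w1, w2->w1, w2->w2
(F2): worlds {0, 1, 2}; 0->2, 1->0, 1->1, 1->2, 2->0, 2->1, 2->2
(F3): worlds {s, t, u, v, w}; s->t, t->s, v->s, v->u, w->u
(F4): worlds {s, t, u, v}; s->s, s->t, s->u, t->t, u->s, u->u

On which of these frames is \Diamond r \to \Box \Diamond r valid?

Frame correspondent (Sahlqvist): \forall x \forall y \forall z (Rxy \wedge Rxz \to Ryz) — i.e. the Euclidean property.
(F1): fails — Rw2w1 and Rw2w2 but not Rw1w2.
(F2): fails — R10 and R10 but not R00.
(F3): fails — Rst and Rst but not Rtt.
(F4): fails — Rsu and Rst but not Rut.
Valid on no frame.

none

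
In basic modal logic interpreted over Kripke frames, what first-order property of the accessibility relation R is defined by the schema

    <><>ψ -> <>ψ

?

This schema is equivalent to the 4 axiom □ψ → □□ψ.
Its frame correspondent is transitivity — forall x forall y forall z (Rxy & Ryz -> Rxz).

transitivity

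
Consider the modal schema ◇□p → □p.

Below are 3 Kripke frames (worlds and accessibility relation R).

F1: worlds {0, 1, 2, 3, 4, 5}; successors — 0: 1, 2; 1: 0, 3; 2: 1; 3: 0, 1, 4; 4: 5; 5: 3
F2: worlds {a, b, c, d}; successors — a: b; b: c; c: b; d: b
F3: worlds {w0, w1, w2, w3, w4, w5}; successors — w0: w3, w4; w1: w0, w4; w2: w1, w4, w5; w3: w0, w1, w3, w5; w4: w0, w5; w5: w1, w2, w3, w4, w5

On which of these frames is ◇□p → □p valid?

Frame correspondent (Sahlqvist): ∀x ∀y ∀z (Rxy ∧ Rxz → Ryz) — i.e. the Euclidean property.
F1: fails — R02 and R02 but not R22.
F2: fails — Rab and Rab but not Rbb.
F3: fails — Rw0w4 and Rw0w4 but not Rw4w4.
Valid on no frame.

none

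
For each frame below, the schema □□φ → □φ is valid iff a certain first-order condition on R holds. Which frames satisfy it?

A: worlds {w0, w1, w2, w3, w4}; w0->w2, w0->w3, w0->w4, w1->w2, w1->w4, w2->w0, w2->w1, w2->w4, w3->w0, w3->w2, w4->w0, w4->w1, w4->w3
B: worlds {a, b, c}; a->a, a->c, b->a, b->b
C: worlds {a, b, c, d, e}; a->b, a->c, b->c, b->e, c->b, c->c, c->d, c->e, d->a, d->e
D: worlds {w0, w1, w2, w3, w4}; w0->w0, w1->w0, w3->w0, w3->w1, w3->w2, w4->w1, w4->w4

The schema corresponds to density: ∀x ∀y (Rxy → ∃z (Rxz ∧ Rzy)).
A: fails — Rw1w2 but no z with Rw1z and Rzw2.
B: ✓.
C: fails — Rde but no z with Rdz and Rze.
D: fails — Rw3w1 but no z with Rw3z and Rzw1.

B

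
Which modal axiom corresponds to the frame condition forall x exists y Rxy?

A defining formula is □q → ◇q (the D axiom).
Suppose □q→◇q is valid. At any x set V(q)=W. Then □q at x, so ◇q at x, so x has a successor.

□q → ◇q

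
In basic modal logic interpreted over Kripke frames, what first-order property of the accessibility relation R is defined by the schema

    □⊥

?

emptiness of R: ∀x ∀y ¬Rxy

This schema is the Ver axiom.
Its frame correspondent is emptiness of R — ∀x ∀y ¬Rxy.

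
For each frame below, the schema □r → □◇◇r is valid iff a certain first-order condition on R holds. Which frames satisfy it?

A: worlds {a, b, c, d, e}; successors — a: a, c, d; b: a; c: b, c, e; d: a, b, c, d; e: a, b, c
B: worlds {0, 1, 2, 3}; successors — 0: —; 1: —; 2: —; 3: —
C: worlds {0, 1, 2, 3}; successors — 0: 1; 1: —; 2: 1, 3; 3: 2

This is the axiom for a generalized confluence (Geach) condition; its first-order frame correspondent is ∀x ∀z (xRz → ∃w (xRw ∧ zR²w)).
A: satisfies the condition.
B: satisfies the condition.
C: fails — 0R1 but no w with 0Rw and 1R²w.
Valid on: A, B.

A, B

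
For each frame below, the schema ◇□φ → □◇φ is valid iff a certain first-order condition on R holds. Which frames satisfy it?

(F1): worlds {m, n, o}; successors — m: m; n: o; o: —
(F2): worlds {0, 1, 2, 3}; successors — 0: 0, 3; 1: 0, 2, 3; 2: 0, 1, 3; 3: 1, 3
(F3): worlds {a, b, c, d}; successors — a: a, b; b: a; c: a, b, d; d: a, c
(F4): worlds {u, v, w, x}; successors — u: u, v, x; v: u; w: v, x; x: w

(F2), (F3)

The schema corresponds to convergence: ∀x ∀y ∀z (Rxy ∧ Rxz → ∃w (Ryw ∧ Rzw)).
(F1): fails — Rno and Rno but o and o have no common successor.
(F2): holds.
(F3): holds.
(F4): fails — Ruv and Rux but v and x have no common successor.
Valid on: (F2), (F3).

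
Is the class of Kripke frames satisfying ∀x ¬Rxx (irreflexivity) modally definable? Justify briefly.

Not definable by any modal formula

If a class were modally definable it would be closed under surjective bounded morphisms (Goldblatt–Thomason).
The 2-cycle (worlds w0,w1 with w0→w1→w0) is irreflexive, and the map sending every world to a single reflexive point • is a surjective bounded morphism (forth: every edge maps to (•,•); back: every world has a successor). So any modal formula valid on the 2-cycle is also valid on the reflexive point, which is not irreflexive.
Hence irreflexivity is not modally definable.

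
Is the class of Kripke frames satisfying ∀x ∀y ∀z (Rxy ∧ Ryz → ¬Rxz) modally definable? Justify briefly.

If a class were modally definable it would be closed under surjective bounded morphisms (Goldblatt–Thomason).
The 5-cycle (worlds a,b,c,d,e with a→b→c→d→e→a) is intransitive. Mapping every world to a single reflexive point • is a surjective bounded morphism; the reflexive point is not intransitive (R••∧R•• but R••).
Hence intransitivity is not modally definable.

No — not modally definable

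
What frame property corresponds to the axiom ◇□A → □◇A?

This schema is the .2 axiom.
It corresponds to convergence: ∀x ∀y ∀z (Rxy ∧ Rxz → ∃w (Ryw ∧ Rzw)).

convergence: ∀x ∀y ∀z (Rxy ∧ Rxz → ∃w (Ryw ∧ Rzw))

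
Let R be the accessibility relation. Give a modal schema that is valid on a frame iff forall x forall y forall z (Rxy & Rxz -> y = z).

◇q → □q

This is partial functionality; the standard corresponding axiom is CD: ◇q → □q.
Suppose ◇q→□q is valid. Take Rxy, Rxz and set V(q)={y}. Then ◇q at x, so □q at x, so q at z, i.e. z=y.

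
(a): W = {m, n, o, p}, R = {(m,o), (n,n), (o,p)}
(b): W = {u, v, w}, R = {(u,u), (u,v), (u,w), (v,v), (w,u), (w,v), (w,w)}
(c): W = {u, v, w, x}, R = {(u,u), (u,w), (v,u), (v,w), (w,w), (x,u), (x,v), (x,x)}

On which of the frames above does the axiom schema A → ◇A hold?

(b)

The schema corresponds to a generalized confluence (Geach) condition: ∀x ∃w (x = w ∧ xRw).
(a): fails — at m but no w with m=w and mRw.
(b): holds.
(c): fails — at v but no t with v=t and vRt.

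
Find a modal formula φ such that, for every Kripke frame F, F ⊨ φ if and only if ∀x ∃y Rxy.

□s → ◇s

This is seriality; the standard corresponding axiom is D: □s → ◇s.
Suppose □s→◇s is valid. At any x set V(s)=W. Then □s at x, so ◇s at x, so x has a successor.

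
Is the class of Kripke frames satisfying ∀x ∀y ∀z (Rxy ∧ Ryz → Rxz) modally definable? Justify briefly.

The condition is transitivity. A defining modal formula is □q → □□q.
Suppose □q→□□q is valid. Take Rxy, Ryz and set V(q)={w : Rxw}. Then □q at x, so □□q at x, so □q at y, so q at z, i.e. Rxz.

Yes — defined by □q → □□q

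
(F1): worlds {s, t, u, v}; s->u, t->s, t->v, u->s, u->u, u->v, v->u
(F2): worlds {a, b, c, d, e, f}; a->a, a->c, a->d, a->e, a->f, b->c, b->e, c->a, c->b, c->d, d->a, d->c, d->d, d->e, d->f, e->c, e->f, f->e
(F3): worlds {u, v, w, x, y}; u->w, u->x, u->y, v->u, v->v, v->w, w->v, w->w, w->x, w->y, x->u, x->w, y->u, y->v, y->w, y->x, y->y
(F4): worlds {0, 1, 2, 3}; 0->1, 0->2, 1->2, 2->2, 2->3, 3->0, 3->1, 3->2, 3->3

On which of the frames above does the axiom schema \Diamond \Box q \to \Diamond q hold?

This is the axiom for a generalized confluence (Geach) condition; its first-order frame correspondent is \forall x \forall y (xRy \to \exists w (yRw \wedge xRw)).
(F1): fails — tRs but no w with sRw and tRw.
(F2): fails — bRc but no w with cRw and bRw.
(F3): ✓.
(F4): ✓.
Valid on: (F3), (F4).

(F3), (F4)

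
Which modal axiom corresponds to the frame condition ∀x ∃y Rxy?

This is seriality; the standard corresponding axiom is D: □r → ◇r.
Suppose □r→◇r is valid. At any x set V(r)=W. Then □r at x, so ◇r at x, so x has a successor.

□r → ◇r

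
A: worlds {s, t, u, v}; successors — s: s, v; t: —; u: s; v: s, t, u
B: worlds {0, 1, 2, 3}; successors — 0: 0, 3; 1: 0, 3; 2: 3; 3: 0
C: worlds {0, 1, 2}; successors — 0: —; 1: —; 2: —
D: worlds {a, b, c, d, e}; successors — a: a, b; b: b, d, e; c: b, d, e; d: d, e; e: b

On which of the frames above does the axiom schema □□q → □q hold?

C, D

The schema corresponds to density: ∀x ∀y (Rxy → ∃z (Rxz ∧ Rzy)).
A: fails — Rvt but no z with Rvz and Rzt.
B: fails — R23 but no z with R2z and Rz3.
C: satisfies the condition.
D: satisfies the condition.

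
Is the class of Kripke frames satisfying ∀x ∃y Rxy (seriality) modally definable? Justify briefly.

Definable; □r → ◇r defines it

This is a Sahlqvist condition; the D axiom □r → ◇r defines it.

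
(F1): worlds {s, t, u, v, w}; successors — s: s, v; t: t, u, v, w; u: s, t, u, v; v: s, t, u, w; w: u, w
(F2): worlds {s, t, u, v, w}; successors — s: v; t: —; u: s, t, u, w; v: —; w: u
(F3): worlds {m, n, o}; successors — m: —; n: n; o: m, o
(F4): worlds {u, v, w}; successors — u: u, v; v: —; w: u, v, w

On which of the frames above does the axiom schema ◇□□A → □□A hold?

The schema corresponds to a generalized confluence (Geach) condition: ∀x ∀y ∀z ((xRy ∧ xR²z) → ∃w (yR²w ∧ z = w)).
(F1): satisfies the condition.
(F2): fails — uRs, uR²s but no w* with sR²w* and s=w*.
(F3): fails — oRm, oR²m but no w with mR²w and m=w.
(F4): fails — uRv, uR²u but no t with vR²t and u=t.
Valid on: (F1).

(F1)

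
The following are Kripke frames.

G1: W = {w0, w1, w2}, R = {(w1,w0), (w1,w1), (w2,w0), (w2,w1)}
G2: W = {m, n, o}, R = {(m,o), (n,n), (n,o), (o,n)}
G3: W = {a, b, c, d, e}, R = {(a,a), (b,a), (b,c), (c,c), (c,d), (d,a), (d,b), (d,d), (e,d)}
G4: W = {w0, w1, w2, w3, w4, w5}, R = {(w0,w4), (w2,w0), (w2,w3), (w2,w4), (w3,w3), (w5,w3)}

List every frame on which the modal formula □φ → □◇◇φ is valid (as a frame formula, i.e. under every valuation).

G2, G3

The schema corresponds to a generalized confluence (Geach) condition: ∀x ∀z (xRz → ∃w (xRw ∧ zR²w)).
G1: fails — w1Rw0 but no w with w1Rw and w0R²w.
G2: satisfies the condition.
G3: satisfies the condition.
G4: fails — w0Rw4 but no w with w0Rw and w4R²w.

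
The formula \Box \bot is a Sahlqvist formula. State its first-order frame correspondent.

This schema is the Ver axiom.
It corresponds to emptiness of R: \forall x \forall y \neg Rxy.

Emptiness of R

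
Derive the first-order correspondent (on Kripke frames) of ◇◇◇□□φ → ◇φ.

∀x ∀y (xR³y → ∃w (yR²w ∧ xRw))

This is a Sahlqvist (Geach-type) schema ◇^3□^2φ → □^0◇^1φ.
Minimal-valuation argument: fix x; take any y with xR^3y and any z with xR^0z. Set V(φ) to the set of worlds R-reachable from y in exactly 2 steps. Then □^2φ holds at y, so the antecedent holds at x; validity forces ◇^1φ at z, giving a w with zR^1w and yR^2w.
First-order correspondent: ∀x ∀y (xR³y → ∃w (yR²w ∧ xRw)).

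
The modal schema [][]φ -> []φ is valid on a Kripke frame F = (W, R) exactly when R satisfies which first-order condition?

This is the C4 axiom.
It corresponds to density: forall x forall y (Rxy -> exists z (Rxz & Rzy)).

density: forall x forall y (Rxy -> exists z (Rxz & Rzy))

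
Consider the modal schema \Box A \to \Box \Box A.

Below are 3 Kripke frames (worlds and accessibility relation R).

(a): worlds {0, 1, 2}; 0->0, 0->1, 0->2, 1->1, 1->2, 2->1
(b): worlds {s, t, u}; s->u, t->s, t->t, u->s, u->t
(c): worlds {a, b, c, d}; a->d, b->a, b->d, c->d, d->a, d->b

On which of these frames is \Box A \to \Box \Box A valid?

The schema corresponds to transitivity: \forall x \forall y \forall z (Rxy \wedge Ryz \to Rxz).
(a): fails — R21 and R12 but not R22.
(b): fails — Rus and Rsu but not Ruu.
(c): fails — Rcd and Rdb but not Rcb.
Valid on no frame.

none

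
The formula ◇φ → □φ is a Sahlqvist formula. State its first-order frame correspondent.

Partial functionality

Suppose ◇φ→□φ is valid. Take Rxy, Rxz and set V(φ)={y}. Then ◇φ at x, so □φ at x, so φ at z, i.e. z=y.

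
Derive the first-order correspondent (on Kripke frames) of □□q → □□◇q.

∀x ∀z (xR²z → ∃w (xR²w ∧ zRw))

This is a Sahlqvist (Geach-type) schema ◇^0□^2q → □^2◇^1q.
First-order correspondent: ∀x ∀z (xR²z → ∃w (xR²w ∧ zRw)).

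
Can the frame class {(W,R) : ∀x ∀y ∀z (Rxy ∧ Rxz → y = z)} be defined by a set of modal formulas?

Definable; ◇r → □r defines it

This is a Sahlqvist condition; the CD axiom ◇r → □r defines it.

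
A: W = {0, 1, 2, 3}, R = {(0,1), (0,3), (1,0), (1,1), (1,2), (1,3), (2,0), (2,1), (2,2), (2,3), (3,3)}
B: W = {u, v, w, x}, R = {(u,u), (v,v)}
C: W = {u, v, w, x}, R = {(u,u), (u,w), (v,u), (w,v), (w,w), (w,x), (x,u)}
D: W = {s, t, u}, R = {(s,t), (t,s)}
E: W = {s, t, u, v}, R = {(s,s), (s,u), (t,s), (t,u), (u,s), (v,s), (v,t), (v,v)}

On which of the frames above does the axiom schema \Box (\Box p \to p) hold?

B

The schema corresponds to shift-reflexivity: \forall x \forall y (Rxy \to Ryy).
A: fails — R10 but not R00.
B: satisfies the condition.
C: fails — Rwx but not Rxx.
D: fails — Rts but not Rss.
E: fails — Rvt but not Rtt.
Valid on: B.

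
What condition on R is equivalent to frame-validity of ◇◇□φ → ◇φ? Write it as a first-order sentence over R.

This is a Sahlqvist (Geach-type) schema ◇^2□^1φ → □^0◇^1φ.
Minimal-valuation argument: fix x; take any y with xR^2y and any z with xR^0z. Set V(φ) to the set of worlds R-reachable from y in exactly 1 step. Then □^1φ holds at y, so the antecedent holds at x; validity forces ◇^1φ at z, giving a w with zR^1w and yR^1w.
First-order correspondent: ∀x ∀y (xR²y → ∃w (yRw ∧ xRw)).

∀x ∀y (xR²y → ∃w (yRw ∧ xRw))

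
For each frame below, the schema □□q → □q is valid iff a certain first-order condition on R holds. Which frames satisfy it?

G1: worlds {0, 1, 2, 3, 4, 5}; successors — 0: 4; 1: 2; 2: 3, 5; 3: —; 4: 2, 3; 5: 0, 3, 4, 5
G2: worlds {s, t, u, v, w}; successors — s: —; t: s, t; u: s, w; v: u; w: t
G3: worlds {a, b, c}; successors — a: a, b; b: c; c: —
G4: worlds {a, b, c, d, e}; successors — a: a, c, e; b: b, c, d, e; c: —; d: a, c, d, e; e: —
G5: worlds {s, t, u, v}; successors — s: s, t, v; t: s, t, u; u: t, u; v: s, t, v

G4, G5

This is the axiom for density; its first-order frame correspondent is ∀x ∀y (Rxy → ∃z (Rxz ∧ Rzy)).
G1: fails — R12 but no z with R1z and Rz2.
G2: fails — Ruw but no z with Ruz and Rzw.
G3: fails — Rbc but no z with Rbz and Rzc.
G4: holds.
G5: holds.
Valid on: G4, G5.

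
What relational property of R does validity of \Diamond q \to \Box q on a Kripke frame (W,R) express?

partial functionality

Suppose ◇q→□q is valid. Take Rxy, Rxz and set V(q)={y}. Then ◇q at x, so □q at x, so q at z, i.e. z=y.
Conversely, on a frame with partial functionality the schema holds at every world under every valuation.
Frame condition: \forall x \forall y \forall z (Rxy \wedge Rxz \to y = z).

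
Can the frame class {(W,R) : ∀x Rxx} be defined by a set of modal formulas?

Yes: it is reflexivity, defined by the T schema □q → q.
Suppose □q→q is valid. At any x set V(q)={w : Rxw}. Then □q holds at x, so q holds at x, i.e. Rxx.

Definable; □q → q defines it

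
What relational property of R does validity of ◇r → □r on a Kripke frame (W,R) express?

Suppose ◇r→□r is valid. Take Rxy, Rxz and set V(r)={y}. Then ◇r at x, so □r at x, so r at z, i.e. z=y.

partial functionality: ∀x ∀y ∀z (Rxy ∧ Rxz → y = z)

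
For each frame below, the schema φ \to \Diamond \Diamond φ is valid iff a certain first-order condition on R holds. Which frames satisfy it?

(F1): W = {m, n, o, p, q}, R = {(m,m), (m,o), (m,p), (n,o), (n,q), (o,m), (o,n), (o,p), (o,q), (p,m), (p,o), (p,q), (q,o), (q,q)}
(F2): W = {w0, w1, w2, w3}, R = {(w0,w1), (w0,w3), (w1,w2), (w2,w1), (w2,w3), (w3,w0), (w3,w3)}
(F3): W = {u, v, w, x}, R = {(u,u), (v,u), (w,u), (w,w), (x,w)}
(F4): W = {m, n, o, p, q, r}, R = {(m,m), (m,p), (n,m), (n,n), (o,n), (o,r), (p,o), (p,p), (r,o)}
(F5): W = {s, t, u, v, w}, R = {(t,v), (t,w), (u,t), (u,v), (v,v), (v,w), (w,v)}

Frame correspondent (Sahlqvist): \forall x \exists w (x = w \wedge x R^2 w) — i.e. a generalized confluence (Geach) condition.
(F1): satisfies the condition.
(F2): satisfies the condition.
(F3): fails — at v but no t with v=t and vR²t.
(F4): fails — at q but no w with q=w and qR²w.
(F5): fails — at s but no w* with s=w* and sR²w*.
Valid on: (F1), (F2).

(F1), (F2)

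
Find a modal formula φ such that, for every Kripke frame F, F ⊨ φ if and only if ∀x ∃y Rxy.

The condition is seriality. The D schema □s → ◇s defines it.

□s → ◇s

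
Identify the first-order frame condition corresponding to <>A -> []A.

Suppose ◇A→□A is valid. Take Rxy, Rxz and set V(A)={y}. Then ◇A at x, so □A at x, so A at z, i.e. z=y.

partial functionality: forall x forall y forall z (Rxy & Rxz -> y = z)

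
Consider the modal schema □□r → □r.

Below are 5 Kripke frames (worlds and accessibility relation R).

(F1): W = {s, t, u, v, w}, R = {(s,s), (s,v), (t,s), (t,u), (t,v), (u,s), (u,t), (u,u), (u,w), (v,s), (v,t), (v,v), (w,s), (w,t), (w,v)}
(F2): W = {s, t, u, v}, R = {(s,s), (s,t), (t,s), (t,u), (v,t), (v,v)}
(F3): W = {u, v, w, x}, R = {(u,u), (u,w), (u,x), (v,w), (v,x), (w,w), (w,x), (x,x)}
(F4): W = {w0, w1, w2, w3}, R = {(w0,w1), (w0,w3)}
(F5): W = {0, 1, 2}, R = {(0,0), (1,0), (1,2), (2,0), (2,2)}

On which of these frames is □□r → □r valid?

(F1), (F3), (F5)

The schema corresponds to density: ∀x ∀y (Rxy → ∃z (Rxz ∧ Rzy)).
(F1): condition met.
(F2): fails — Rtu but no z with Rtz and Rzu.
(F3): condition met.
(F4): fails — Rw0w1 but no z with Rw0z and Rzw1.
(F5): condition met.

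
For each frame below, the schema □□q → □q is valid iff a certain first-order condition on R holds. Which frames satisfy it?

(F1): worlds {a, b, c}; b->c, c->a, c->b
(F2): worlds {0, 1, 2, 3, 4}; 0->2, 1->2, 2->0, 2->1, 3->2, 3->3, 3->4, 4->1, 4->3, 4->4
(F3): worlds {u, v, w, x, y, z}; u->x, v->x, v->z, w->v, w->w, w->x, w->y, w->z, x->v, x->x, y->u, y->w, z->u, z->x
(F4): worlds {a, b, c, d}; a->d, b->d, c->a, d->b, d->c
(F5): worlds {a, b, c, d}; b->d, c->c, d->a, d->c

none

Frame correspondent (Sahlqvist): ∀x ∀y (Rxy → ∃z (Rxz ∧ Rzy)) — i.e. density.
(F1): fails — Rca but no z with Rcz and Rza.
(F2): fails — R02 but no z with R0z and Rz2.
(F3): fails — Rvz but no t with Rvt and Rtz.
(F4): fails — Rdc but no z with Rdz and Rzc.
(F5): fails — Rda but no z with Rdz and Rza.
Valid on no frame.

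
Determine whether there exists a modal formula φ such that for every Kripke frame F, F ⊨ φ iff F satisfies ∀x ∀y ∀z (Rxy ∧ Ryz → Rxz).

The condition is transitivity. A defining modal formula is □p → □□p.
Suppose □p→□□p is valid. Take Rxy, Ryz and set V(p)={w : Rxw}. Then □p at x, so □□p at x, so □p at y, so p at z, i.e. Rxz.

Yes, by □p → □□p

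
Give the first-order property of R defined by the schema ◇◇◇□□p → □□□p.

This is a Sahlqvist (Geach-type) schema ◇^3□^2p → □^3◇^0p.
Minimal-valuation argument: fix x; take any y with xR^3y and any z with xR^3z. Set V(p) to the set of worlds R-reachable from y in exactly 2 steps. Then □^2p holds at y, so the antecedent holds at x; validity forces ◇^0p at z, giving a w with zR^0w and yR^2w.
First-order correspondent: ∀x ∀y ∀z ((xR³y ∧ xR³z) → ∃w (yR²w ∧ z = w)).

∀x ∀y ∀z ((xR³y ∧ xR³z) → ∃w (yR²w ∧ z = w))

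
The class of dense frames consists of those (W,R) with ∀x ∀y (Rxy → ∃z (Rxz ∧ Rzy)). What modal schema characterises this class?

This is density; the standard corresponding axiom is C4: □□s → □s.
Suppose □□s→□s is valid. Take Rxy and set V(s)={w : xR²w}. Then □□s at x, so □s at x, so s at y, i.e. ∃z(Rxz∧Rzy).

□□s → □s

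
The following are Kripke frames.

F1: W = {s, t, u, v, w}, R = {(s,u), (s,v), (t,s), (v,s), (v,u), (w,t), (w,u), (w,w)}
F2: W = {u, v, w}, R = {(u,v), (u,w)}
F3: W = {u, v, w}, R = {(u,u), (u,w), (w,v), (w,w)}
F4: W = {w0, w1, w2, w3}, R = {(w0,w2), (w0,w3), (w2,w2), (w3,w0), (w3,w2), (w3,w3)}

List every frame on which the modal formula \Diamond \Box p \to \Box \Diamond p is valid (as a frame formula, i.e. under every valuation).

F4

This is the axiom for convergence; its first-order frame correspondent is \forall x \forall y \forall z (Rxy \wedge Rxz \to \exists w (Ryw \wedge Rzw)).
F1: fails — Rsv and Rsu but v and u have no common successor.
F2: fails — Ruv and Ruv but v and v have no common successor.
F3: fails — Rww and Rwv but w and v have no common successor.
F4: ✓.
Valid on: F4.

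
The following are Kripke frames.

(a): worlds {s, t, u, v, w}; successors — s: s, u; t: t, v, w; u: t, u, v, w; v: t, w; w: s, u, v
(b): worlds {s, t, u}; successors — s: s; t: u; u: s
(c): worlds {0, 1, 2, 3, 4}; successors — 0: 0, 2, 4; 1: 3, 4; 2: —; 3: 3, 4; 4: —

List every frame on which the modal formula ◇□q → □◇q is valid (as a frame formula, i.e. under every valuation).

The schema corresponds to convergence: ∀x ∀y ∀z (Rxy ∧ Rxz → ∃w (Ryw ∧ Rzw)).
(a): fails — Rtv and Rtw but v and w have no common successor.
(b): ✓.
(c): fails — R00 and R02 but 0 and 2 have no common successor.
Valid on: (b).

(b)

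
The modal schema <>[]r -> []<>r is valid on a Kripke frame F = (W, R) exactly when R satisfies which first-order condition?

Suppose ◇□r→□◇r is valid. Take Rxy, Rxz and set V(r)={w : Ryw}. Then □r at y so ◇□r at x, so □◇r at x, so ◇r at z, giving w with Rzw and Ryw.
The converse is a direct semantic check.
Frame condition: forall x forall y forall z (Rxy & Rxz -> exists w (Ryw & Rzw)).

Convergence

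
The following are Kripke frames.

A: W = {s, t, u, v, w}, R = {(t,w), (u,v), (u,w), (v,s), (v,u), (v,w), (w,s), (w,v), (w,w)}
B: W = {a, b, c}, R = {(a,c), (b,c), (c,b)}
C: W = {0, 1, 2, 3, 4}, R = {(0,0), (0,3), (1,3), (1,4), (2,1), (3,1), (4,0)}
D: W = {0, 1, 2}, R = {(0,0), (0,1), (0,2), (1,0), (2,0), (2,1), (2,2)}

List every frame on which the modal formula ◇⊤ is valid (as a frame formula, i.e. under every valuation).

The schema corresponds to seriality: ∀x ∃y Rxy.
A: fails — world s has no successor.
B: satisfies the condition.
C: satisfies the condition.
D: satisfies the condition.

B, C, D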